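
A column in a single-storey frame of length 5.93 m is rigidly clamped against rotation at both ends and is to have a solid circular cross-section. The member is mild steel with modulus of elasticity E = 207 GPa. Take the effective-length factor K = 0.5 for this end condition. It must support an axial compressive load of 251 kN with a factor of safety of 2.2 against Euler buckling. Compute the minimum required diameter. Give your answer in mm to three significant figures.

Required P_cr = n·P = 2.2 × 251 = 552.2 kN
L_e = K·L = 0.5 × 5.93 = 2.965 m
Required I = P_cr·L_e²/(π²E) = 5.522×10^5 × 2.965² / (π² × 2.07×10^11) = 2.376×10^-6 m⁴
I_req = 2.376×10^6 mm⁴
Solid circle: I = πd⁴/64  ⇒  d = (64I/π)^(1/4) = (64×2.376×10^6/π)^(1/4) = 83.4 mm

d ≈ 83.4 mm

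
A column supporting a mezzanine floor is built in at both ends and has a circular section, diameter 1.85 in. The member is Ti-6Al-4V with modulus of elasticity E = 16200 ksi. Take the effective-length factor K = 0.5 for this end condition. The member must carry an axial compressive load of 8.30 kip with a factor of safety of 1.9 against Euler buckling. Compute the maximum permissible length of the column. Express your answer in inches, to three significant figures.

I = πd⁴/64 = π×1.85⁴/64 = 0.5750 in⁴
Required critical load P_cr = n·P = 1.9 × 8.30 = 15.77 kip = 1.577×10^4 lb
From P_cr = π²EI/(K·L)²:  L = (1/K)·√(π²EI/P_cr) = (1/0.5)·√(π²×1.62×10^7×0.5750/1.577×10^4)
L = 153 in

L_max ≈ 153 in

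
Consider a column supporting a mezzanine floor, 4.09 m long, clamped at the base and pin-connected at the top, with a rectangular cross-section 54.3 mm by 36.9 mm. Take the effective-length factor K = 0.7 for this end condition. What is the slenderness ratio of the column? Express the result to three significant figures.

λ ≈ 269

Buckling occurs about the weak axis: I_min = h·b³/12 with b = 36.9 mm (the shorter side).
I_min = 54.3×36.9³/12 = 2.274×10^5 mm⁴
A = 2.004×10^3 mm²;  r_min = √(I/A) = √(2.274×10^5/2.004×10^3) = 10.65 mm
L_e = K·L = 0.7 × 4.09 m = 2.863 m = 2863.0 mm
λ = L_e / r_min = 2863.0 / 10.65 = 269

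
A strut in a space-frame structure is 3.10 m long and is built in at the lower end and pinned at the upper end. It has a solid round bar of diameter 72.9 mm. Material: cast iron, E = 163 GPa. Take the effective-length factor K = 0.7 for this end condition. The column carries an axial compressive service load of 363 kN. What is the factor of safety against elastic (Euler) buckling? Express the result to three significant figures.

n ≈ 1.30

I = πd⁴/64 = π×72.9⁴/64 = 1.386×10^6 mm⁴
I = 1.386×10^6 mm⁴ = 1.386×10^-6 m⁴
Effective length L_e = K·L = 0.7 × 3.10 = 2.170 m
P_cr = π²EI / L_e² = π² × 163×10⁹ × 1.386×10^-6 / 2.170² = 4.736×10^5 N
Factor of safety n = P_cr / P = 473.64 / 363 = 1.30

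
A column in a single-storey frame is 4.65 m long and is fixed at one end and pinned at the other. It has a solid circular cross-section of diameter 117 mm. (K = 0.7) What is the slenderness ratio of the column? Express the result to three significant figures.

For a solid circle r = d/4 = 117/4 = 29.25 mm
L_e = K·L = 0.7 × 4.65 m = 3.255 m = 3255.0 mm
λ = L_e / r_min = 3255.0 / 29.25 = 111

λ ≈ 111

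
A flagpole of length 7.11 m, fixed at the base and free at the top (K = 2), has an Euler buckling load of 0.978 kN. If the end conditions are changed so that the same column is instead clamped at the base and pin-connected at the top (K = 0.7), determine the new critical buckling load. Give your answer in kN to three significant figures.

P_cr ≈ 7.98 kN

P_cr ∝ 1/K², so P_cr,new = P_cr,old × (K_old/K_new)² = 0.978 × (2/0.7)²
= 0.978 × 8.163 = 7.98 kN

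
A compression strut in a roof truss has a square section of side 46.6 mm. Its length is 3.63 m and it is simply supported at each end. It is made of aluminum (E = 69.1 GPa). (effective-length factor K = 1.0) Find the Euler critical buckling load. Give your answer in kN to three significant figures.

P_cr ≈ 20.3 kN

I = a⁴/12 = 46.6⁴/12 = 3.930×10^5 mm⁴
I = 3.930×10^5 mm⁴ = 3.930×10^-7 m⁴
Effective length L_e = K·L = 1 × 3.63 = 3.630 m
P_cr = π²EI / L_e² = π² × 69.1×10⁹ × 3.930×10^-7 / 3.630² = 2.034×10^4 N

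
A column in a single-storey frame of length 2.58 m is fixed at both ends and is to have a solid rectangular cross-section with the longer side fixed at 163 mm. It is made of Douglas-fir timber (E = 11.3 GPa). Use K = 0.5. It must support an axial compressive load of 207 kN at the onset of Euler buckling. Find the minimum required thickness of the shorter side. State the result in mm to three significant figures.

b ≈ 61.0 mm

L_e = K·L = 0.5 × 2.58 = 1.290 m
Required I = P_cr·L_e²/(π²E) = 2.070×10^5 × 1.290² / (π² × 1.13×10^10) = 3.089×10^-6 m⁴
I_req = 3.089×10^6 mm⁴
Rectangle, weak axis: I_min = h·b³/12 with h = 163 mm fixed  ⇒  b = (12I/h)^(1/3) = 61.0 mm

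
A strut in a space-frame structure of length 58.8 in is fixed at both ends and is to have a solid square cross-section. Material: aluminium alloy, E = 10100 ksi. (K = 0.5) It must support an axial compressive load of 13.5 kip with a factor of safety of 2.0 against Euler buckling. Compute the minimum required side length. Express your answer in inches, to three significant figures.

Required P_cr = n·P = 2.0 × 13.5 = 27.00 kip
L_e = K·L = 0.5 × 58.8 = 29.40 in
Required I = P_cr·L_e²/(π²E) = 2.700×10^4 × 29.40² / (π² × 1.01×10^7) = 0.2341 in⁴
Solid square: I = a⁴/12  ⇒  a = (12I)^(1/4) = (12×0.2341)^(1/4) = 1.29 in

a ≈ 1.29 in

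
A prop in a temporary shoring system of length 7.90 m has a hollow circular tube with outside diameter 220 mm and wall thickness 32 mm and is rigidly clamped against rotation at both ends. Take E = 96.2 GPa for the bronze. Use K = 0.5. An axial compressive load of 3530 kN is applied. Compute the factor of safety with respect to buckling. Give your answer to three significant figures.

n ≈ 1.48

Inner diameter d_i = 220 − 2×32 = 156.0 mm
I = π(d_o⁴ − d_i⁴)/64 = π(220⁴ − 156.0⁴)/64 = 8.592×10^7 mm⁴
I = 8.592×10^7 mm⁴ = 8.592×10^-5 m⁴
Effective length L_e = K·L = 0.5 × 7.90 = 3.950 m
P_cr = π²EI / L_e² = π² × 96.2×10⁹ × 8.592×10^-5 / 3.950² = 5.228×10^6 N
Factor of safety n = P_cr / P = 5228.4 / 3530 = 1.48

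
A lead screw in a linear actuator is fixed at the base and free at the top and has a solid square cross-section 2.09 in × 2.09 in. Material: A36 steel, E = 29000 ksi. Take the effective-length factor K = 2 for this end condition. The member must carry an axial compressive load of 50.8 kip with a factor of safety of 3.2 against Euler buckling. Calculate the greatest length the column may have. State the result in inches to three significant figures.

I = a⁴/12 = 2.09⁴/12 = 1.590 in⁴
Required critical load P_cr = n·P = 3.2 × 50.8 = 162.6 kip = 1.626×10^5 lb
From P_cr = π²EI/(K·L)²:  L = (1/K)·√(π²EI/P_cr) = (1/2)·√(π²×2.90×10^7×1.590/1.626×10^5)
L = 26.5 in

L_max ≈ 26.5 in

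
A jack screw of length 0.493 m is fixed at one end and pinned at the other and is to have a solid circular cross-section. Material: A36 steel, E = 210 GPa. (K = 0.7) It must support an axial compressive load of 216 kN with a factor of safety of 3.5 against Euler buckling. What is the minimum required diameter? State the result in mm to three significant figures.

d ≈ 30.7 mm

Required P_cr = n·P = 3.5 × 216 = 756.0 kN
L_e = K·L = 0.7 × 0.493 = 0.3451 m
Required I = P_cr·L_e²/(π²E) = 7.560×10^5 × 0.3451² / (π² × 2.10×10^11) = 4.344×10^-8 m⁴
I_req = 4.344×10^4 mm⁴
Solid circle: I = πd⁴/64  ⇒  d = (64I/π)^(1/4) = (64×4.344×10^4/π)^(1/4) = 30.7 mm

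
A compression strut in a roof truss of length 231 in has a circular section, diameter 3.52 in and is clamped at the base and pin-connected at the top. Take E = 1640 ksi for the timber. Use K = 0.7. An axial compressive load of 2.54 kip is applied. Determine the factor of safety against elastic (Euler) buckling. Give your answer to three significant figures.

n ≈ 1.84

I = πd⁴/64 = π×3.52⁴/64 = 7.536 in⁴
Effective length L_e = K·L = 0.7 × 231 = 161.7 in
P_cr = π²EI / L_e² = π² × 1640×10³ × 7.536 / 161.7² = 4.665×10^3 lb
Factor of safety n = P_cr / P = 4.6651 / 2.54 = 1.84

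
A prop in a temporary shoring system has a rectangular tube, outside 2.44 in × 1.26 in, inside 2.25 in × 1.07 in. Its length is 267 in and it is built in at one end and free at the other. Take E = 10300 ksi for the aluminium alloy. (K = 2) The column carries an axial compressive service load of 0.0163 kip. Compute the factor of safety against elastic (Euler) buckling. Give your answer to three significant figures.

n ≈ 3.87

Weak-axis I_min = (h_o·b_o³ − h_i·b_i³)/12 with b_o = 1.26, b_i = 1.070 in (shorter outer/inner sides).
I_min = (2.44×1.26³ − 2.250×1.070³)/12 = 0.1770 in⁴
Effective length L_e = K·L = 2 × 267 = 534.0 in
P_cr = π²EI / L_e² = π² × 10300×10³ × 0.1770 / 534.0² = 63.12 lb
Factor of safety n = P_cr / P = 0.063117 / 0.0163 = 3.87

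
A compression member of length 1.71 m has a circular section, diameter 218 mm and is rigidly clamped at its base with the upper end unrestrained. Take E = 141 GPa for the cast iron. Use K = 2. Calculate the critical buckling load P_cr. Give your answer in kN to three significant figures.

P_cr ≈ 13200 kN

I = πd⁴/64 = π×218⁴/64 = 1.109×10^8 mm⁴
I = 1.109×10^8 mm⁴ = 1.109×10^-4 m⁴
Effective length L_e = K·L = 2 × 1.71 = 3.420 m
P_cr = π²EI / L_e² = π² × 141×10⁹ × 1.109×10^-4 / 3.420² = 1.319×10^7 N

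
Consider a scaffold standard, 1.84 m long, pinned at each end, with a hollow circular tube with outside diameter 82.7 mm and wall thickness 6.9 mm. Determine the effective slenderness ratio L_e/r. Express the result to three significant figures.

Inner diameter d_i = 82.7 − 2×6.9 = 68.90 mm
I = π(d_o⁴ − d_i⁴)/64 = π(82.7⁴ − 68.90⁴)/64 = 1.190×10^6 mm⁴
A = 1.643×10^3 mm²;  r_min = √(I/A) = √(1.190×10^6/1.643×10^3) = 26.91 mm
L_e = K·L = 1 × 1.84 m = 1.840 m = 1840.0 mm
λ = L_e / r_min = 1840.0 / 26.91 = 68.4

λ ≈ 68.4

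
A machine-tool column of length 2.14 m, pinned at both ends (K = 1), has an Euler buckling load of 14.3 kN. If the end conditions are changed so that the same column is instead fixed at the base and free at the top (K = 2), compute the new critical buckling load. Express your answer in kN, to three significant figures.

P_cr ≈ 3.58 kN

P_cr ∝ 1/K², so P_cr,new = P_cr,old × (K_old/K_new)² = 14.3 × (1/2)²
= 14.3 × 0.2500 = 3.58 kN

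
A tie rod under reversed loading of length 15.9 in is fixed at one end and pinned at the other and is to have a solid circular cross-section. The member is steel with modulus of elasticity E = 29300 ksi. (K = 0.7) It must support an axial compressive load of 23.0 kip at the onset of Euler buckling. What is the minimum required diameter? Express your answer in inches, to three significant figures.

d ≈ 0.669 in

L_e = K·L = 0.7 × 15.9 = 11.13 in
Required I = P_cr·L_e²/(π²E) = 2.300×10^4 × 11.13² / (π² × 2.93×10^7) = 9.853×10^-3 in⁴
Solid circle: I = πd⁴/64  ⇒  d = (64I/π)^(1/4) = (64×9.853×10^-3/π)^(1/4) = 0.669 in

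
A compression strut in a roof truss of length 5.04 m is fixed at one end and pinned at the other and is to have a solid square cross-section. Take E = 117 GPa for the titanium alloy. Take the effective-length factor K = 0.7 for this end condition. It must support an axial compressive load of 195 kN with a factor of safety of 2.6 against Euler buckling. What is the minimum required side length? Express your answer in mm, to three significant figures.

a ≈ 90.0 mm

Required P_cr = n·P = 2.6 × 195 = 507.0 kN
L_e = K·L = 0.7 × 5.04 = 3.528 m
Required I = P_cr·L_e²/(π²E) = 5.070×10^5 × 3.528² / (π² × 1.17×10^11) = 5.465×10^-6 m⁴
I_req = 5.465×10^6 mm⁴
Solid square: I = a⁴/12  ⇒  a = (12I)^(1/4) = (12×5.465×10^6)^(1/4) = 90.0 mm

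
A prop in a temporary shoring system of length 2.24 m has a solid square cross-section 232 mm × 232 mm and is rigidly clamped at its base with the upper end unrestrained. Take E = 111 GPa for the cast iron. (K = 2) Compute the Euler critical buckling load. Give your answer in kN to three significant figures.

I = a⁴/12 = 232⁴/12 = 2.414×10^8 mm⁴
I = 2.414×10^8 mm⁴ = 2.414×10^-4 m⁴
Effective length L_e = K·L = 2 × 2.24 = 4.480 m
P_cr = π²EI / L_e² = π² × 111×10⁹ × 2.414×10^-4 / 4.480² = 1.318×10^7 N

P_cr ≈ 13200 kN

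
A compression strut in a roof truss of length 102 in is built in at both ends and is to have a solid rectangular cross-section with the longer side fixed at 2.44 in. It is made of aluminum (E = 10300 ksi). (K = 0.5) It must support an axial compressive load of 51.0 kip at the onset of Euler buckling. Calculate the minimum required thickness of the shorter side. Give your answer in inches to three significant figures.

b ≈ 1.86 in

L_e = K·L = 0.5 × 102 = 51.00 in
Required I = P_cr·L_e²/(π²E) = 5.100×10^4 × 51.00² / (π² × 1.03×10^7) = 1.305 in⁴
Rectangle, weak axis: I_min = h·b³/12 with h = 2.44 in fixed  ⇒  b = (12I/h)^(1/3) = 1.86 in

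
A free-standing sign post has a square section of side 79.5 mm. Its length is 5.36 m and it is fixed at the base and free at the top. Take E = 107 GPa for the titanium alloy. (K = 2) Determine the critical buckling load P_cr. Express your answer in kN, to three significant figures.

I = a⁴/12 = 79.5⁴/12 = 3.329×10^6 mm⁴
I = 3.329×10^6 mm⁴ = 3.329×10^-6 m⁴
Effective length L_e = K·L = 2 × 5.36 = 10.72 m
P_cr = π²EI / L_e² = π² × 107×10⁹ × 3.329×10^-6 / 10.72² = 3.059×10^4 N

P_cr ≈ 30.6 kN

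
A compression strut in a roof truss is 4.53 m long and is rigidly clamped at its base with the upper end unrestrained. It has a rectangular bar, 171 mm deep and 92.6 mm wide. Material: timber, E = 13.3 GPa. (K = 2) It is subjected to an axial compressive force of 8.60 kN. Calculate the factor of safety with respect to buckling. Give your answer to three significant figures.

n ≈ 2.10

Buckling occurs about the weak axis: I_min = h·b³/12 with b = 92.6 mm (the shorter side).
I_min = 171×92.6³/12 = 1.131×10^7 mm⁴
I = 1.131×10^7 mm⁴ = 1.131×10^-5 m⁴
Effective length L_e = K·L = 2 × 4.53 = 9.060 m
P_cr = π²EI / L_e² = π² × 13.3×10⁹ × 1.131×10^-5 / 9.060² = 1.809×10^4 N
Factor of safety n = P_cr / P = 18.094 / 8.60 = 2.10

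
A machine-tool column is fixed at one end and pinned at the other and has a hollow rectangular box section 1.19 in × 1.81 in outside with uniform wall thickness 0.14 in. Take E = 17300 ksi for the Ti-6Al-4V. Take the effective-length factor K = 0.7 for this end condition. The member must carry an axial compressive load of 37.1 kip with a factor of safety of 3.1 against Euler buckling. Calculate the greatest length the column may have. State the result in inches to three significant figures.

L_max ≈ 21.9 in

Inner dimensions: h_i = 1.81 − 2×0.14 = 1.530 in, b_i = 1.19 − 2×0.14 = 0.9100 in
Weak-axis I_min = (h_o·b_o³ − h_i·b_i³)/12 with b_o = 1.19, b_i = 0.9100 in (shorter outer/inner sides).
I_min = (1.81×1.19³ − 1.530×0.9100³)/12 = 0.1581 in⁴
Required critical load P_cr = n·P = 3.1 × 37.1 = 115.0 kip = 1.150×10^5 lb
From P_cr = π²EI/(K·L)²:  L = (1/K)·√(π²EI/P_cr) = (1/0.7)·√(π²×1.73×10^7×0.1581/1.150×10^5)
L = 21.9 in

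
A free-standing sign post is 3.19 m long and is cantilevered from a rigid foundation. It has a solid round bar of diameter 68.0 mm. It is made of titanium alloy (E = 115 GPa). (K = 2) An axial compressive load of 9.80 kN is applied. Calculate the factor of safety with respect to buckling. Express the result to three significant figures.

I = πd⁴/64 = π×68.0⁴/64 = 1.050×10^6 mm⁴
I = 1.050×10^6 mm⁴ = 1.050×10^-6 m⁴
Effective length L_e = K·L = 2 × 3.19 = 6.380 m
P_cr = π²EI / L_e² = π² × 115×10⁹ × 1.050×10^-6 / 6.380² = 2.927×10^4 N
Factor of safety n = P_cr / P = 29.266 / 9.80 = 2.99

n ≈ 2.99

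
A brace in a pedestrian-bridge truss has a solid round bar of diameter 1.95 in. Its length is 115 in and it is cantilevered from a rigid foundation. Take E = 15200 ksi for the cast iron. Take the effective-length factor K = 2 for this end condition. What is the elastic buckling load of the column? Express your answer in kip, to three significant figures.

I = πd⁴/64 = π×1.95⁴/64 = 0.7098 in⁴
Effective length L_e = K·L = 2 × 115 = 230.0 in
P_cr = π²EI / L_e² = π² × 15200×10³ × 0.7098 / 230.0² = 2.013×10^3 lb

P_cr ≈ 2.01 kip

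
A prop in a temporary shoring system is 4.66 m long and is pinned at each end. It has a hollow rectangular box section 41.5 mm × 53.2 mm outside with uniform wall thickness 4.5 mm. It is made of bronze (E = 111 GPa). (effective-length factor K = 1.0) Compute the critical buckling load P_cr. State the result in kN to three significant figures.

Inner dimensions: h_i = 53.2 − 2×4.5 = 44.20 mm, b_i = 41.5 − 2×4.5 = 32.50 mm
Weak-axis I_min = (h_o·b_o³ − h_i·b_i³)/12 with b_o = 41.5, b_i = 32.50 mm (shorter outer/inner sides).
I_min = (53.2×41.5³ − 44.20×32.50³)/12 = 1.904×10^5 mm⁴
I = 1.904×10^5 mm⁴ = 1.904×10^-7 m⁴
Effective length L_e = K·L = 1 × 4.66 = 4.660 m
P_cr = π²EI / L_e² = π² × 111×10⁹ × 1.904×10^-7 / 4.660² = 9.607×10^3 N

P_cr ≈ 9.61 kN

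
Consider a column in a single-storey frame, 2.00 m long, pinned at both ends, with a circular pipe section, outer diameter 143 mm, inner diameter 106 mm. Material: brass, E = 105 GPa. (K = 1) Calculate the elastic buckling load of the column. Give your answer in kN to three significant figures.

d_o = 143 mm, d_i = 106 mm
I = π(d_o⁴ − d_i⁴)/64 = π(143⁴ − 106.0⁴)/64 = 1.433×10^7 mm⁴
I = 1.433×10^7 mm⁴ = 1.433×10^-5 m⁴
Effective length L_e = K·L = 1 × 2.00 = 2.000 m
P_cr = π²EI / L_e² = π² × 105×10⁹ × 1.433×10^-5 / 2.000² = 3.712×10^6 N

P_cr ≈ 3710 kN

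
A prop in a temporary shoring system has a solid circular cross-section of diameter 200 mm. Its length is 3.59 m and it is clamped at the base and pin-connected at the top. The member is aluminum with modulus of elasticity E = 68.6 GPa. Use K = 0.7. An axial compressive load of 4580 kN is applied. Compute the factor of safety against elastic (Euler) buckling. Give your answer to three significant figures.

I = πd⁴/64 = π×200⁴/64 = 7.854×10^7 mm⁴
I = 7.854×10^7 mm⁴ = 7.854×10^-5 m⁴
Effective length L_e = K·L = 0.7 × 3.59 = 2.513 m
P_cr = π²EI / L_e² = π² × 68.6×10⁹ × 7.854×10^-5 / 2.513² = 8.420×10^6 N
Factor of safety n = P_cr / P = 8420.3 / 4580 = 1.84

n ≈ 1.84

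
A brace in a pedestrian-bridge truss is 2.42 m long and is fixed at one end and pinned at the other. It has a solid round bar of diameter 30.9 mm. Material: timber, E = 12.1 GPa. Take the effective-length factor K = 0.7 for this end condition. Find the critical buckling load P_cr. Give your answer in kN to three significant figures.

P_cr ≈ 1.86 kN

I = πd⁴/64 = π×30.9⁴/64 = 4.475×10^4 mm⁴
I = 4.475×10^4 mm⁴ = 4.475×10^-8 m⁴
Effective length L_e = K·L = 0.7 × 2.42 = 1.694 m
P_cr = π²EI / L_e² = π² × 12.1×10⁹ × 4.475×10^-8 / 1.694² = 1.862×10^3 N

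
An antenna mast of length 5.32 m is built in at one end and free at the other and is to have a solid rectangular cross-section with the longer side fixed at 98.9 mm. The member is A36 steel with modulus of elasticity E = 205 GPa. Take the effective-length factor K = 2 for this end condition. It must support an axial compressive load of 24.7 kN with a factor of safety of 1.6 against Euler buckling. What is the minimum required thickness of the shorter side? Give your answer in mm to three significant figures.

b ≈ 64.5 mm

Required P_cr = n·P = 1.6 × 24.7 = 39.52 kN
L_e = K·L = 2 × 5.32 = 10.64 m
Required I = P_cr·L_e²/(π²E) = 3.952×10^4 × 10.64² / (π² × 2.05×10^11) = 2.211×10^-6 m⁴
I_req = 2.211×10^6 mm⁴
Rectangle, weak axis: I_min = h·b³/12 with h = 98.9 mm fixed  ⇒  b = (12I/h)^(1/3) = 64.5 mm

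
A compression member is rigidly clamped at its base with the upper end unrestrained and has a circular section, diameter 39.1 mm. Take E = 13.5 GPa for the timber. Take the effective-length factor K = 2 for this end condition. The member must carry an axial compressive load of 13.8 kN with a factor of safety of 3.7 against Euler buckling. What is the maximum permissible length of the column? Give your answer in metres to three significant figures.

I = πd⁴/64 = π×39.1⁴/64 = 1.147×10^5 mm⁴
I = 1.147×10^-7 m⁴
Required critical load P_cr = n·P = 3.7 × 13.8 = 51.06 kN = 5.106×10^4 N
From P_cr = π²EI/(K·L)²:  L = (1/K)·√(π²EI/P_cr) = (1/2)·√(π²×1.35×10^10×1.147×10^-7/5.106×10^4)
L = 0.274 m

L_max ≈ 0.274 m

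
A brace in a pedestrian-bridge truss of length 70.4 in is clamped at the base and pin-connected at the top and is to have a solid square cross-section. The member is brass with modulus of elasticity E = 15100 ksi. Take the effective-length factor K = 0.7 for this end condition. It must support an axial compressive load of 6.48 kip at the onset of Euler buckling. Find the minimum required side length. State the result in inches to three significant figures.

a ≈ 1.06 in

L_e = K·L = 0.7 × 70.4 = 49.28 in
Required I = P_cr·L_e²/(π²E) = 6.480×10^3 × 49.28² / (π² × 1.51×10^7) = 0.1056 in⁴
Solid square: I = a⁴/12  ⇒  a = (12I)^(1/4) = (12×0.1056)^(1/4) = 1.06 in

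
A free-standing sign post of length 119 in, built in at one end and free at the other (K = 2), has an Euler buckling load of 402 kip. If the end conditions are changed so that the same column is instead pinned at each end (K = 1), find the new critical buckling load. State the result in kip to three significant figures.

P_cr ≈ 1610 kip

P_cr ∝ 1/K², so P_cr,new = P_cr,old × (K_old/K_new)² = 402 × (2/1)²
= 402 × 4.000 = 1610 kip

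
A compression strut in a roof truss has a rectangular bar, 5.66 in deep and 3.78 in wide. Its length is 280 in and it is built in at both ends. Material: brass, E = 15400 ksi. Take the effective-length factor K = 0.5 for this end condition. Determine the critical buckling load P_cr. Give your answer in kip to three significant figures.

P_cr ≈ 198 kip

Buckling occurs about the weak axis: I_min = h·b³/12 with b = 3.78 in (the shorter side).
I_min = 5.66×3.78³/12 = 25.47 in⁴
Effective length L_e = K·L = 0.5 × 280 = 140.0 in
P_cr = π²EI / L_e² = π² × 15400×10³ × 25.47 / 140.0² = 1.975×10^5 lb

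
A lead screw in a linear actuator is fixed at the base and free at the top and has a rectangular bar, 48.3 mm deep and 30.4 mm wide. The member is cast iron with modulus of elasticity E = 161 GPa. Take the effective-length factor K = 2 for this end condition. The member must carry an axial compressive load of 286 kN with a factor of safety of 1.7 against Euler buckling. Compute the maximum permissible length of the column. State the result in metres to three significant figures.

Buckling occurs about the weak axis: I_min = h·b³/12 with b = 30.4 mm (the shorter side).
I_min = 48.3×30.4³/12 = 1.131×10^5 mm⁴
I = 1.131×10^-7 m⁴
Required critical load P_cr = n·P = 1.7 × 286 = 486.2 kN = 4.862×10^5 N
From P_cr = π²EI/(K·L)²:  L = (1/K)·√(π²EI/P_cr) = (1/2)·√(π²×1.61×10^11×1.131×10^-7/4.862×10^5)
L = 0.304 m

L_max ≈ 0.304 m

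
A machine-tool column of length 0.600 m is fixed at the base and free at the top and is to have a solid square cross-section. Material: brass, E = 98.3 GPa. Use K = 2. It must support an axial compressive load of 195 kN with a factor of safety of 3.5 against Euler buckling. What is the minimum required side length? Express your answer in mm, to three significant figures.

a ≈ 59.0 mm

Required P_cr = n·P = 3.5 × 195 = 682.5 kN
L_e = K·L = 2 × 0.600 = 1.200 m
Required I = P_cr·L_e²/(π²E) = 6.825×10^5 × 1.200² / (π² × 9.83×10^10) = 1.013×10^-6 m⁴
I_req = 1.013×10^6 mm⁴
Solid square: I = a⁴/12  ⇒  a = (12I)^(1/4) = (12×1.013×10^6)^(1/4) = 59.0 mm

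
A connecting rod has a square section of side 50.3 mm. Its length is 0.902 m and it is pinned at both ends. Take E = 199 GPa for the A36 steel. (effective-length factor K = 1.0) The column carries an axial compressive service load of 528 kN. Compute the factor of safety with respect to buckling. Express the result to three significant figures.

I = a⁴/12 = 50.3⁴/12 = 5.334×10^5 mm⁴
I = 5.334×10^5 mm⁴ = 5.334×10^-7 m⁴
Effective length L_e = K·L = 1 × 0.902 = 0.9020 m
P_cr = π²EI / L_e² = π² × 199×10⁹ × 5.334×10^-7 / 0.9020² = 1.288×10^6 N
Factor of safety n = P_cr / P = 1287.7 / 528 = 2.44

n ≈ 2.44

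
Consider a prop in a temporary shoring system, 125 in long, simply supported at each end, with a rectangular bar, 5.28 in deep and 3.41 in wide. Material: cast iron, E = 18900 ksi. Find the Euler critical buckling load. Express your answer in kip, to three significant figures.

P_cr ≈ 208 kip

Buckling occurs about the weak axis: I_min = h·b³/12 with b = 3.41 in (the shorter side).
I_min = 5.28×3.41³/12 = 17.45 in⁴
Effective length L_e = K·L = 1 × 125 = 125.0 in
P_cr = π²EI / L_e² = π² × 18900×10³ × 17.45 / 125.0² = 2.083×10^5 lb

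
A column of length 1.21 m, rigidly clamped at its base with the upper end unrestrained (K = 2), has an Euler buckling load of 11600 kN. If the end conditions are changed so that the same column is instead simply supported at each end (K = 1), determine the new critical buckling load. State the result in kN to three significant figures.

P_cr ≈ 46400 kN

P_cr ∝ 1/K², so P_cr,new = P_cr,old × (K_old/K_new)² = 11600 × (2/1)²
= 11600 × 4.000 = 46400 kN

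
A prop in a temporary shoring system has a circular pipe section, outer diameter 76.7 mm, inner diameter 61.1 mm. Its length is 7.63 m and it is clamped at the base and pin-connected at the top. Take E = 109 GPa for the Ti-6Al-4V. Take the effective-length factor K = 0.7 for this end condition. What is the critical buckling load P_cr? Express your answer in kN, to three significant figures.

P_cr ≈ 38.3 kN

d_o = 76.7 mm, d_i = 61.1 mm
I = π(d_o⁴ − d_i⁴)/64 = π(76.7⁴ − 61.10⁴)/64 = 1.015×10^6 mm⁴
I = 1.015×10^6 mm⁴ = 1.015×10^-6 m⁴
Effective length L_e = K·L = 0.7 × 7.63 = 5.341 m
P_cr = π²EI / L_e² = π² × 109×10⁹ × 1.015×10^-6 / 5.341² = 3.827×10^4 N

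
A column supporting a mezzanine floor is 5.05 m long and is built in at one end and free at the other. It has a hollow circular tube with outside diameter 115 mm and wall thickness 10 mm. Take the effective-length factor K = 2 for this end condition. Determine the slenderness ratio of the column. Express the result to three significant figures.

Inner diameter d_i = 115 − 2×10 = 95.00 mm
I = π(d_o⁴ − d_i⁴)/64 = π(115⁴ − 95.00⁴)/64 = 4.587×10^6 mm⁴
A = 3.299×10^3 mm²;  r_min = √(I/A) = √(4.587×10^6/3.299×10^3) = 37.29 mm
L_e = K·L = 2 × 5.05 m = 10.10 m = 10100 mm
λ = L_e / r_min = 10100 / 37.29 = 271

λ ≈ 271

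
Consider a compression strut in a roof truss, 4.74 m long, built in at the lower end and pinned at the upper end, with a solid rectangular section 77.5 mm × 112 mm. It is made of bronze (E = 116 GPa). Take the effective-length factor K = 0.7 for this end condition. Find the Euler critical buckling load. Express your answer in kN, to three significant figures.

P_cr ≈ 452 kN

Buckling occurs about the weak axis: I_min = h·b³/12 with b = 77.5 mm (the shorter side).
I_min = 112×77.5³/12 = 4.345×10^6 mm⁴
I = 4.345×10^6 mm⁴ = 4.345×10^-6 m⁴
Effective length L_e = K·L = 0.7 × 4.74 = 3.318 m
P_cr = π²EI / L_e² = π² × 116×10⁹ × 4.345×10^-6 / 3.318² = 4.518×10^5 N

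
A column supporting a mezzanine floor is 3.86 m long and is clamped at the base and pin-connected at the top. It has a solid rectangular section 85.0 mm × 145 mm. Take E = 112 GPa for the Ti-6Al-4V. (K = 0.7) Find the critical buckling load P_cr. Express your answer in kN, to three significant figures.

Buckling occurs about the weak axis: I_min = h·b³/12 with b = 85.0 mm (the shorter side).
I_min = 145×85.0³/12 = 7.421×10^6 mm⁴
I = 7.421×10^6 mm⁴ = 7.421×10^-6 m⁴
Effective length L_e = K·L = 0.7 × 3.86 = 2.702 m
P_cr = π²EI / L_e² = π² × 112×10⁹ × 7.421×10^-6 / 2.702² = 1.124×10^6 N

P_cr ≈ 1120 kN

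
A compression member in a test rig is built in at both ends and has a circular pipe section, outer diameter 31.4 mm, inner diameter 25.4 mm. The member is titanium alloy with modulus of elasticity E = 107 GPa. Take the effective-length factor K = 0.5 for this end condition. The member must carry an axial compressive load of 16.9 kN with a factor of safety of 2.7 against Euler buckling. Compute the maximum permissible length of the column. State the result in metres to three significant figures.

d_o = 31.4 mm, d_i = 25.4 mm
I = π(d_o⁴ − d_i⁴)/64 = π(31.4⁴ − 25.40⁴)/64 = 2.729×10^4 mm⁴
I = 2.729×10^-8 m⁴
Required critical load P_cr = n·P = 2.7 × 16.9 = 45.63 kN = 4.563×10^4 N
From P_cr = π²EI/(K·L)²:  L = (1/K)·√(π²EI/P_cr) = (1/0.5)·√(π²×1.07×10^11×2.729×10^-8/4.563×10^4)
L = 1.59 m

L_max ≈ 1.59 m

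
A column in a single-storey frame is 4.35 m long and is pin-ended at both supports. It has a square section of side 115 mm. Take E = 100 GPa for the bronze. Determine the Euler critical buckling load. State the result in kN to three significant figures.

P_cr ≈ 760 kN

I = a⁴/12 = 115⁴/12 = 1.458×10^7 mm⁴
I = 1.458×10^7 mm⁴ = 1.458×10^-5 m⁴
Effective length L_e = K·L = 1 × 4.35 = 4.350 m
P_cr = π²EI / L_e² = π² × 100×10⁹ × 1.458×10^-5 / 4.350² = 7.602×10^5 N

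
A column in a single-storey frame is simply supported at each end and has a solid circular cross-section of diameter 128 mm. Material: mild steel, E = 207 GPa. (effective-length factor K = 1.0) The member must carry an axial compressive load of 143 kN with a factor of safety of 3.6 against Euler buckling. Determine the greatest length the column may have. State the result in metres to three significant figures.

L_max ≈ 7.23 m

I = πd⁴/64 = π×128⁴/64 = 1.318×10^7 mm⁴
I = 1.318×10^-5 m⁴
Required critical load P_cr = n·P = 3.6 × 143 = 514.8 kN = 5.148×10^5 N
From P_cr = π²EI/(K·L)²:  L = (1/K)·√(π²EI/P_cr) = (1/1)·√(π²×2.07×10^11×1.318×10^-5/5.148×10^5)
L = 7.23 m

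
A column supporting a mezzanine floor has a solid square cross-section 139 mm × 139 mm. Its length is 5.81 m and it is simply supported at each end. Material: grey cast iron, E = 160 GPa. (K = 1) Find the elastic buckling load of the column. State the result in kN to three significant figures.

P_cr ≈ 1460 kN

I = a⁴/12 = 139⁴/12 = 3.111×10^7 mm⁴
I = 3.111×10^7 mm⁴ = 3.111×10^-5 m⁴
Effective length L_e = K·L = 1 × 5.81 = 5.810 m
P_cr = π²EI / L_e² = π² × 160×10⁹ × 3.111×10^-5 / 5.810² = 1.455×10^6 N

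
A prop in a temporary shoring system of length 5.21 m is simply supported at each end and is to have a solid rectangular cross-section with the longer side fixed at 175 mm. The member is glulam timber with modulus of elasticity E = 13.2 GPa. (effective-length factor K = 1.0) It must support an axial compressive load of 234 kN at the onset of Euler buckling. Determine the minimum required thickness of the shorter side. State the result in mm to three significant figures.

b ≈ 150 mm

L_e = K·L = 1 × 5.21 = 5.210 m
Required I = P_cr·L_e²/(π²E) = 2.340×10^5 × 5.210² / (π² × 1.32×10^10) = 4.875×10^-5 m⁴
I_req = 4.875×10^7 mm⁴
Rectangle, weak axis: I_min = h·b³/12 with h = 175 mm fixed  ⇒  b = (12I/h)^(1/3) = 150 mm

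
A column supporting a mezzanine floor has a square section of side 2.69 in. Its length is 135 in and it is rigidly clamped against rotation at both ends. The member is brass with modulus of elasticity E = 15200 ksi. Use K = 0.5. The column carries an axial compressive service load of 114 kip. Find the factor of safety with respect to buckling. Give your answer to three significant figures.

I = a⁴/12 = 2.69⁴/12 = 4.363 in⁴
Effective length L_e = K·L = 0.5 × 135 = 67.50 in
P_cr = π²EI / L_e² = π² × 15200×10³ × 4.363 / 67.50² = 1.437×10^5 lb
Factor of safety n = P_cr / P = 143.67 / 114 = 1.26

n ≈ 1.26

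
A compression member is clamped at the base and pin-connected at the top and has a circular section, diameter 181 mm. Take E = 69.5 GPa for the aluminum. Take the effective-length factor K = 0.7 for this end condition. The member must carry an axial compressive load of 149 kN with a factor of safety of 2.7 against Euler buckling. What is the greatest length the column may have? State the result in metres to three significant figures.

I = πd⁴/64 = π×181⁴/64 = 5.268×10^7 mm⁴
I = 5.268×10^-5 m⁴
Required critical load P_cr = n·P = 2.7 × 149 = 402.3 kN = 4.023×10^5 N
From P_cr = π²EI/(K·L)²:  L = (1/K)·√(π²EI/P_cr) = (1/0.7)·√(π²×6.95×10^10×5.268×10^-5/4.023×10^5)
L = 13.5 m

L_max ≈ 13.5 m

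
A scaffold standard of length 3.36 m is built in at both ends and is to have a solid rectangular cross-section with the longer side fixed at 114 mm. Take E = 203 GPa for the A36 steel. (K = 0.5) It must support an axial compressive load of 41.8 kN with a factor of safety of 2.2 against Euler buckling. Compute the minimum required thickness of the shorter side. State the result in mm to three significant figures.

Required P_cr = n·P = 2.2 × 41.8 = 91.96 kN
L_e = K·L = 0.5 × 3.36 = 1.680 m
Required I = P_cr·L_e²/(π²E) = 9.196×10^4 × 1.680² / (π² × 2.03×10^11) = 1.295×10^-7 m⁴
I_req = 1.295×10^5 mm⁴
Rectangle, weak axis: I_min = h·b³/12 with h = 114 mm fixed  ⇒  b = (12I/h)^(1/3) = 23.9 mm

b ≈ 23.9 mm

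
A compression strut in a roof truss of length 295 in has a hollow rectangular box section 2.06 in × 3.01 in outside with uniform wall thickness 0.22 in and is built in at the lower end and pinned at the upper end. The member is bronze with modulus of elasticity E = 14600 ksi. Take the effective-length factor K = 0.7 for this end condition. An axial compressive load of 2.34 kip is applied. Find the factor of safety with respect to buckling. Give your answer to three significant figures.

Inner dimensions: h_i = 3.01 − 2×0.22 = 2.570 in, b_i = 2.06 − 2×0.22 = 1.620 in
Weak-axis I_min = (h_o·b_o³ − h_i·b_i³)/12 with b_o = 2.06, b_i = 1.620 in (shorter outer/inner sides).
I_min = (3.01×2.06³ − 2.570×1.620³)/12 = 1.282 in⁴
Effective length L_e = K·L = 0.7 × 295 = 206.5 in
P_cr = π²EI / L_e² = π² × 14600×10³ × 1.282 / 206.5² = 4.333×10^3 lb
Factor of safety n = P_cr / P = 4.3328 / 2.34 = 1.85

n ≈ 1.85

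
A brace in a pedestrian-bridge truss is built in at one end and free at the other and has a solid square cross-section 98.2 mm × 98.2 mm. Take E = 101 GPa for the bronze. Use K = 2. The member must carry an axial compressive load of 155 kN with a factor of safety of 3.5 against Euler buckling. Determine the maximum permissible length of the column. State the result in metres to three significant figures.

I = a⁴/12 = 98.2⁴/12 = 7.749×10^6 mm⁴
I = 7.749×10^-6 m⁴
Required critical load P_cr = n·P = 3.5 × 155 = 542.5 kN = 5.425×10^5 N
From P_cr = π²EI/(K·L)²:  L = (1/K)·√(π²EI/P_cr) = (1/2)·√(π²×1.01×10^11×7.749×10^-6/5.425×10^5)
L = 1.89 m

L_max ≈ 1.89 m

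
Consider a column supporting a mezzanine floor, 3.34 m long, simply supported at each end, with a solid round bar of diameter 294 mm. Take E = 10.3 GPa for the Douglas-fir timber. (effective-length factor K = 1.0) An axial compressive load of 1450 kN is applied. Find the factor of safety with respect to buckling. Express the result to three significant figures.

I = πd⁴/64 = π×294⁴/64 = 3.667×10^8 mm⁴
I = 3.667×10^8 mm⁴ = 3.667×10^-4 m⁴
Effective length L_e = K·L = 1 × 3.34 = 3.340 m
P_cr = π²EI / L_e² = π² × 10.3×10⁹ × 3.667×10^-4 / 3.340² = 3.342×10^6 N
Factor of safety n = P_cr / P = 3342.0 / 1450 = 2.30

n ≈ 2.30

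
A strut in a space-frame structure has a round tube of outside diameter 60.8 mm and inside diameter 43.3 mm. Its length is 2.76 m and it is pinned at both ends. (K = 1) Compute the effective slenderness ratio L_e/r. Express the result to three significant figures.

λ ≈ 148

d_o = 60.8 mm, d_i = 43.3 mm
I = π(d_o⁴ − d_i⁴)/64 = π(60.8⁴ − 43.30⁴)/64 = 4.982×10^5 mm⁴
A = 1.431×10^3 mm²;  r_min = √(I/A) = √(4.982×10^5/1.431×10^3) = 18.66 mm
L_e = K·L = 1 × 2.76 m = 2.760 m = 2760.0 mm
λ = L_e / r_min = 2760.0 / 18.66 = 148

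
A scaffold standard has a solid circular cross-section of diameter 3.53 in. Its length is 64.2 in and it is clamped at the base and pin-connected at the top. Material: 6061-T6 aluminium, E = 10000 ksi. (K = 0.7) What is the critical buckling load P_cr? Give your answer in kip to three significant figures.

P_cr ≈ 372 kip

I = πd⁴/64 = π×3.53⁴/64 = 7.622 in⁴
Effective length L_e = K·L = 0.7 × 64.2 = 44.94 in
P_cr = π²EI / L_e² = π² × 10000×10³ × 7.622 / 44.94² = 3.725×10^5 lb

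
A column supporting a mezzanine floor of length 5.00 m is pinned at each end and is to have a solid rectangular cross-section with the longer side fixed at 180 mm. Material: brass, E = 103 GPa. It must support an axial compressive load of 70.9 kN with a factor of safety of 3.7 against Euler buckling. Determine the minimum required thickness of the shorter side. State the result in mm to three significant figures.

b ≈ 75.5 mm

Required P_cr = n·P = 3.7 × 70.9 = 262.3 kN
L_e = K·L = 1 × 5.00 = 5.000 m
Required I = P_cr·L_e²/(π²E) = 2.623×10^5 × 5.000² / (π² × 1.03×10^11) = 6.451×10^-6 m⁴
I_req = 6.451×10^6 mm⁴
Rectangle, weak axis: I_min = h·b³/12 with h = 180 mm fixed  ⇒  b = (12I/h)^(1/3) = 75.5 mm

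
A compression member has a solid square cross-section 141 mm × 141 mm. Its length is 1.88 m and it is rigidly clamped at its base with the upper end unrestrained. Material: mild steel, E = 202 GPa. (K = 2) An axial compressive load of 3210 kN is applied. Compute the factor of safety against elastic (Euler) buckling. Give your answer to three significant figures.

I = a⁴/12 = 141⁴/12 = 3.294×10^7 mm⁴
I = 3.294×10^7 mm⁴ = 3.294×10^-5 m⁴
Effective length L_e = K·L = 2 × 1.88 = 3.760 m
P_cr = π²EI / L_e² = π² × 202×10⁹ × 3.294×10^-5 / 3.760² = 4.645×10^6 N
Factor of safety n = P_cr / P = 4644.8 / 3210 = 1.45

n ≈ 1.45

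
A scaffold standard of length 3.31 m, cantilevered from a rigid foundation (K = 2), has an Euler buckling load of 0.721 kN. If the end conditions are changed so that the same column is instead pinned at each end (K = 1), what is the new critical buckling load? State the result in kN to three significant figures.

P_cr ∝ 1/K², so P_cr,new = P_cr,old × (K_old/K_new)² = 0.721 × (2/1)²
= 0.721 × 4.000 = 2.88 kN

P_cr ≈ 2.88 kN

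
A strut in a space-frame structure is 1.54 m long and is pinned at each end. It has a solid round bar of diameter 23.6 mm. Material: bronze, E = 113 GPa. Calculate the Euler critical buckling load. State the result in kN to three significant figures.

I = πd⁴/64 = π×23.6⁴/64 = 1.523×10^4 mm⁴
I = 1.523×10^4 mm⁴ = 1.523×10^-8 m⁴
Effective length L_e = K·L = 1 × 1.54 = 1.540 m
P_cr = π²EI / L_e² = π² × 113×10⁹ × 1.523×10^-8 / 1.540² = 7.161×10^3 N

P_cr ≈ 7.16 kN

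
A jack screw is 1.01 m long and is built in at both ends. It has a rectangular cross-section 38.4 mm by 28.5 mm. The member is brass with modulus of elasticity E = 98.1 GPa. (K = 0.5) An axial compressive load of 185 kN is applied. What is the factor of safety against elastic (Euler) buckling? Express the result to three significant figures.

n ≈ 1.52

Buckling occurs about the weak axis: I_min = h·b³/12 with b = 28.5 mm (the shorter side).
I_min = 38.4×28.5³/12 = 7.408×10^4 mm⁴
I = 7.408×10^4 mm⁴ = 7.408×10^-8 m⁴
Effective length L_e = K·L = 0.5 × 1.01 = 0.5050 m
P_cr = π²EI / L_e² = π² × 98.1×10⁹ × 7.408×10^-8 / 0.5050² = 2.812×10^5 N
Factor of safety n = P_cr / P = 281.24 / 185 = 1.52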